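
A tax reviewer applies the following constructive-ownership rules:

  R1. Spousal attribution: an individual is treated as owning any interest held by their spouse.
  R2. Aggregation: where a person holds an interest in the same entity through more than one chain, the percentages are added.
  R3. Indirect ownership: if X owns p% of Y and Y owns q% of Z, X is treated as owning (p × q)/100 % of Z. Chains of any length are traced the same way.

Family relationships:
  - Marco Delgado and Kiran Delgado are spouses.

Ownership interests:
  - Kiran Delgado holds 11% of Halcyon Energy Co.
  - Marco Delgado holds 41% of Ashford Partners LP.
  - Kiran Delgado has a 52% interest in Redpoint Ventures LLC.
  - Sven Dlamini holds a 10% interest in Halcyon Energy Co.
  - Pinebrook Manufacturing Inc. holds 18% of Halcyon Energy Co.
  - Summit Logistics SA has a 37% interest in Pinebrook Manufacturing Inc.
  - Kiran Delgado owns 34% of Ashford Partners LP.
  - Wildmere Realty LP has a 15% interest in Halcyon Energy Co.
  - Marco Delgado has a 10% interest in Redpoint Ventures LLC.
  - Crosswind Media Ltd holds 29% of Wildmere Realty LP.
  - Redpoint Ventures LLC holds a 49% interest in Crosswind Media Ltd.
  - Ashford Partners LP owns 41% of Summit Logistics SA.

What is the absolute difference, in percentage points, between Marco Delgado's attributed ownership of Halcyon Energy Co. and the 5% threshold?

9.36948

By spousal attribution (R1), Marco Delgado is treated as also owning Kiran Delgado's interest in Ashford Partners LP, giving 41% + 34% = 75%.
By spousal attribution (R1), Marco Delgado is treated as also owning Kiran Delgado's interest in Redpoint Ventures LLC, giving 10% + 52% = 62%.
By spousal attribution (R1), Marco Delgado is treated as owning Kiran Delgado's 11% interest in Halcyon Energy Co.
Chain via Ashford Partners LP → Summit Logistics SA → Pinebrook Manufacturing Inc. (R3): 75% × 41% × 37% × 18% = 2.04795% of Halcyon Energy Co.
Chain via Redpoint Ventures LLC → Crosswind Media Ltd → Wildmere Realty LP (R3): 62% × 49% × 29% × 15% = 1.32153% of Halcyon Energy Co.
Direct interest in Halcyon Energy Co: 11%.
Aggregating (R2): 2.04795% + 1.32153% + 11% = 14.36948%.
14.36948% exceeds the 5% threshold by 9.36948 percentage points.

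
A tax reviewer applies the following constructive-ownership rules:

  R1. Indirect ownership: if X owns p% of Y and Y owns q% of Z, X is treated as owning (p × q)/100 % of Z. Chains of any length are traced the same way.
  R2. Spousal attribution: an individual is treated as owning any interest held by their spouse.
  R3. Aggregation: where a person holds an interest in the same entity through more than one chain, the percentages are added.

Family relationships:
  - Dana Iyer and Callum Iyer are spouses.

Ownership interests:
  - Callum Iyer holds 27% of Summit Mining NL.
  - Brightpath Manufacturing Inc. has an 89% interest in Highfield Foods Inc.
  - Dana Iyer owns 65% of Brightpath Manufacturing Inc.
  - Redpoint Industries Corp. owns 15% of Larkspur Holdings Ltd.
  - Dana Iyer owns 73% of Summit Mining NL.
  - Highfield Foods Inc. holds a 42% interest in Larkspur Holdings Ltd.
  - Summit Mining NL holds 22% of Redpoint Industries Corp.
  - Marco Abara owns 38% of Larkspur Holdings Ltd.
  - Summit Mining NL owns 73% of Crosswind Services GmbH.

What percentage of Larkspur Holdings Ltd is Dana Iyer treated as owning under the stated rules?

By spousal attribution (R2), Dana Iyer is treated as also owning Callum Iyer's interest in Summit Mining NL, giving 73% + 27% = 100%.
Chain via Brightpath Manufacturing Inc. → Highfield Foods Inc. (R1): 65% × 89% × 42% = 24.297% of Larkspur Holdings Ltd.
Chain via Summit Mining NL → Redpoint Industries Corp. (R1): 100% × 22% × 15% = 3.3% of Larkspur Holdings Ltd.
Aggregating (R3): 24.297% + 3.3% = 27.597%.

27.597%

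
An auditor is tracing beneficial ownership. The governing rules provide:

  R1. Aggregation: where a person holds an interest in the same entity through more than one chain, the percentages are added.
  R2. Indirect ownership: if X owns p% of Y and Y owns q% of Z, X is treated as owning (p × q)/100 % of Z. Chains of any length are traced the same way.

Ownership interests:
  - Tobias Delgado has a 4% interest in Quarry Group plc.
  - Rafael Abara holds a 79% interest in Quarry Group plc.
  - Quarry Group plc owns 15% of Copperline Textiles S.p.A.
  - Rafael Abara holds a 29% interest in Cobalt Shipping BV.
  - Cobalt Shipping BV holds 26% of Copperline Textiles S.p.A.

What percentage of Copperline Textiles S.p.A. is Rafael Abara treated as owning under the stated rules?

Chain via Quarry Group plc (R2): 79% × 15% = 11.85% of Copperline Textiles S.p.A.
Chain via Cobalt Shipping BV (R2): 29% × 26% = 7.54% of Copperline Textiles S.p.A.
Aggregating (R1): 11.85% + 7.54% = 19.39%.

19.39%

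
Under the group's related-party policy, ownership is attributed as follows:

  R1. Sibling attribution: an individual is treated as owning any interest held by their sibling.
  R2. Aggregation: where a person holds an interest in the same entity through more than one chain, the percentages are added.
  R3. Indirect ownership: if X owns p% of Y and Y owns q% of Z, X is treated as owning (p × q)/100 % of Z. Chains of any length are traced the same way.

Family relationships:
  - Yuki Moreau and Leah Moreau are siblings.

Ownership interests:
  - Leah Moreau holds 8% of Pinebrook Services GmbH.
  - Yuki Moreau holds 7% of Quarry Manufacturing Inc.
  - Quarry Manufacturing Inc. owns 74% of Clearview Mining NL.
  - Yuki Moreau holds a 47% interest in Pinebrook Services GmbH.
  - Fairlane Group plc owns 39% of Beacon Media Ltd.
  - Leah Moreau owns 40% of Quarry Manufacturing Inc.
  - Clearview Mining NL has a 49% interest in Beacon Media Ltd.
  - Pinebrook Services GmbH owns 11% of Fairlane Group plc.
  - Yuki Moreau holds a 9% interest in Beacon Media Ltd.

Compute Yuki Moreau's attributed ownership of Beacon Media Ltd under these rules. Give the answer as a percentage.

28.4017%

By sibling attribution (R1), Yuki Moreau is treated as also owning Leah Moreau's interest in Quarry Manufacturing Inc, giving 7% + 40% = 47%.
By sibling attribution (R1), Yuki Moreau is treated as also owning Leah Moreau's interest in Pinebrook Services GmbH, giving 47% + 8% = 55%.
Chain via Quarry Manufacturing Inc. → Clearview Mining NL (R3): 47% × 74% × 49% = 17.0422% of Beacon Media Ltd.
Chain via Pinebrook Services GmbH → Fairlane Group plc (R3): 55% × 11% × 39% = 2.3595% of Beacon Media Ltd.
Direct interest in Beacon Media Ltd: 9%.
Aggregating (R2): 17.0422% + 2.3595% + 9% = 28.4017%.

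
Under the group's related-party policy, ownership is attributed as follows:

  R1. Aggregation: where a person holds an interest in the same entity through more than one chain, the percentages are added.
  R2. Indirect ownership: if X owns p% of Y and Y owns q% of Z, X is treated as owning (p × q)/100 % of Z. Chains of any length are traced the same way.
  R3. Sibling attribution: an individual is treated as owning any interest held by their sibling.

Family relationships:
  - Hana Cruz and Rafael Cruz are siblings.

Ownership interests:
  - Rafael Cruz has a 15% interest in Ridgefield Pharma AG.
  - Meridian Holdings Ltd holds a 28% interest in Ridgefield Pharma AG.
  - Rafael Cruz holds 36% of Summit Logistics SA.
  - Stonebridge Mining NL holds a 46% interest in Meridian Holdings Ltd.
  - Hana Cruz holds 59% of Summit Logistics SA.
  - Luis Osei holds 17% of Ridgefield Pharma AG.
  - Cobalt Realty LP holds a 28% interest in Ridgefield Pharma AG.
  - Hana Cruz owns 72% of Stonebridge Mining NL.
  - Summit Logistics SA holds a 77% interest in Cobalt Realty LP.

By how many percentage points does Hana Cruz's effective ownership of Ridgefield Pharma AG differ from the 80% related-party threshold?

By sibling attribution (R3), Hana Cruz is treated as also owning Rafael Cruz's interest in Summit Logistics SA, giving 59% + 36% = 95%.
By sibling attribution (R3), Hana Cruz is treated as owning Rafael Cruz's 15% interest in Ridgefield Pharma AG.
Chain via Summit Logistics SA → Cobalt Realty LP (R2): 95% × 77% × 28% = 20.482% of Ridgefield Pharma AG.
Chain via Stonebridge Mining NL → Meridian Holdings Ltd (R2): 72% × 46% × 28% = 9.2736% of Ridgefield Pharma AG.
Direct interest in Ridgefield Pharma AG: 15%.
Aggregating (R1): 20.482% + 9.2736% + 15% = 44.7556%.
44.7556% falls short of the 80% threshold by 35.2444 percentage points.

35.2444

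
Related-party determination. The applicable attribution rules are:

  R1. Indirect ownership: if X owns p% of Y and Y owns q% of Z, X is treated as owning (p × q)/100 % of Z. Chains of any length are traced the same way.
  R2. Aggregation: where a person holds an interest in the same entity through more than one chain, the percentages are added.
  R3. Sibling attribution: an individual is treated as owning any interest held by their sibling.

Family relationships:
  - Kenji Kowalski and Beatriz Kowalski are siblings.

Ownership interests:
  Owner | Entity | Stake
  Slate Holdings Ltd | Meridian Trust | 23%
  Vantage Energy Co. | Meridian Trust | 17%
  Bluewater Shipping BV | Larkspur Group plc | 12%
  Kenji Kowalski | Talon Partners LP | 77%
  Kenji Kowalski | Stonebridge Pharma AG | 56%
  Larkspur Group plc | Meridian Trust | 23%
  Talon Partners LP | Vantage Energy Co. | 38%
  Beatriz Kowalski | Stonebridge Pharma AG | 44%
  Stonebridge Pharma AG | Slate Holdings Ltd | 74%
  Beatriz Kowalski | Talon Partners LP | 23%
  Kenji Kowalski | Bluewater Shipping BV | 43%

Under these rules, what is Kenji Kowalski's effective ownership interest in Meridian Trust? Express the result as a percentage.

24.6668%

By sibling attribution (R3), Kenji Kowalski is treated as also owning Beatriz Kowalski's interest in Stonebridge Pharma AG, giving 56% + 44% = 100%.
By sibling attribution (R3), Kenji Kowalski is treated as also owning Beatriz Kowalski's interest in Talon Partners LP, giving 77% + 23% = 100%.
Chain via Stonebridge Pharma AG → Slate Holdings Ltd (R1): 100% × 74% × 23% = 17.02% of Meridian Trust.
Chain via Bluewater Shipping BV → Larkspur Group plc (R1): 43% × 12% × 23% = 1.1868% of Meridian Trust.
Chain via Talon Partners LP → Vantage Energy Co. (R1): 100% × 38% × 17% = 6.46% of Meridian Trust.
Aggregating (R2): 17.02% + 1.1868% + 6.46% = 24.6668%.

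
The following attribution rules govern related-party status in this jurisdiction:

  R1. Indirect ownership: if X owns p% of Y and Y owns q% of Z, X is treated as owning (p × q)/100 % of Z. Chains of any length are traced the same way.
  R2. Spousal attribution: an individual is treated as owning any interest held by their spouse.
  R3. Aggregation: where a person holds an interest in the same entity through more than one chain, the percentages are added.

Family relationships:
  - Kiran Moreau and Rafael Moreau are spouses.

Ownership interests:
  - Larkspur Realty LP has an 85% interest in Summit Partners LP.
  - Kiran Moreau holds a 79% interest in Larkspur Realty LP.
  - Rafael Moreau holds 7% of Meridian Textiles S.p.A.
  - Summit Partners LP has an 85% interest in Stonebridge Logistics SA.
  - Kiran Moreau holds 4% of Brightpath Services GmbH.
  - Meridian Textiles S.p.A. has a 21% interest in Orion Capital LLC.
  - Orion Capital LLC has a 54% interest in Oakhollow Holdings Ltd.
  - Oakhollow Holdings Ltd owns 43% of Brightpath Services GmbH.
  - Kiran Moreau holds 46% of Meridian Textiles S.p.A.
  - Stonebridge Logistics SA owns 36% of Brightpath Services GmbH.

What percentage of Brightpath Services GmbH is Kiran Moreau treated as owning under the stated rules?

By spousal attribution (R2), Kiran Moreau is treated as also owning Rafael Moreau's interest in Meridian Textiles S.p.A, giving 46% + 7% = 53%.
Chain via Larkspur Realty LP → Summit Partners LP → Stonebridge Logistics SA (R1): 79% × 85% × 85% × 36% = 20.5479% of Brightpath Services GmbH.
Chain via Meridian Textiles S.p.A. → Orion Capital LLC → Oakhollow Holdings Ltd (R1): 53% × 21% × 54% × 43% = 2.584386% of Brightpath Services GmbH.
Direct interest in Brightpath Services GmbH: 4%.
Aggregating (R3): 20.5479% + 2.584386% + 4% = 27.132286%.

27.132286%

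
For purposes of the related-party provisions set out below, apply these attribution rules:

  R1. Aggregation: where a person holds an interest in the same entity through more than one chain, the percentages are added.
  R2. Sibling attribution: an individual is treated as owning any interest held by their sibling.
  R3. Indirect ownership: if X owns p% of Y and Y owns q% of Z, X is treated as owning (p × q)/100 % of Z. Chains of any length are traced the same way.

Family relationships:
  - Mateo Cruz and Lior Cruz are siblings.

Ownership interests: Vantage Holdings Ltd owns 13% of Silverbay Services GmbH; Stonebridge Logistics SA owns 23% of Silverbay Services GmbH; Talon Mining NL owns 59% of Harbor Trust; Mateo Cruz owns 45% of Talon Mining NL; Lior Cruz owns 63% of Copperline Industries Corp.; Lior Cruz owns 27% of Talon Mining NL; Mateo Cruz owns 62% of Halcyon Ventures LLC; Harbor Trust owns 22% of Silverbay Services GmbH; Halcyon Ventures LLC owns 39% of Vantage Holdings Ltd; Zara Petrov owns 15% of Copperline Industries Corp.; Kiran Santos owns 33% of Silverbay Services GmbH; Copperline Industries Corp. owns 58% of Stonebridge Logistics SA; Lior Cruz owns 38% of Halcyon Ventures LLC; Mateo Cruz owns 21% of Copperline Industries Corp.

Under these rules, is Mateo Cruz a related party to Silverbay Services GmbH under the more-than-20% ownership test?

Yes

By sibling attribution (R2), Mateo Cruz is treated as also owning Lior Cruz's interest in Copperline Industries Corp, giving 21% + 63% = 84%.
By sibling attribution (R2), Mateo Cruz is treated as also owning Lior Cruz's interest in Halcyon Ventures LLC, giving 62% + 38% = 100%.
By sibling attribution (R2), Mateo Cruz is treated as also owning Lior Cruz's interest in Talon Mining NL, giving 45% + 27% = 72%.
Chain via Copperline Industries Corp. → Stonebridge Logistics SA (R3): 84% × 58% × 23% = 11.2056% of Silverbay Services GmbH.
Chain via Halcyon Ventures LLC → Vantage Holdings Ltd (R3): 100% × 39% × 13% = 5.07% of Silverbay Services GmbH.
Chain via Talon Mining NL → Harbor Trust (R3): 72% × 59% × 22% = 9.3456% of Silverbay Services GmbH.
Aggregating (R1): 11.2056% + 5.07% + 9.3456% = 25.6212%.
25.6212% exceeds the 20% threshold, so Mateo is a related party to Silverbay Services GmbH.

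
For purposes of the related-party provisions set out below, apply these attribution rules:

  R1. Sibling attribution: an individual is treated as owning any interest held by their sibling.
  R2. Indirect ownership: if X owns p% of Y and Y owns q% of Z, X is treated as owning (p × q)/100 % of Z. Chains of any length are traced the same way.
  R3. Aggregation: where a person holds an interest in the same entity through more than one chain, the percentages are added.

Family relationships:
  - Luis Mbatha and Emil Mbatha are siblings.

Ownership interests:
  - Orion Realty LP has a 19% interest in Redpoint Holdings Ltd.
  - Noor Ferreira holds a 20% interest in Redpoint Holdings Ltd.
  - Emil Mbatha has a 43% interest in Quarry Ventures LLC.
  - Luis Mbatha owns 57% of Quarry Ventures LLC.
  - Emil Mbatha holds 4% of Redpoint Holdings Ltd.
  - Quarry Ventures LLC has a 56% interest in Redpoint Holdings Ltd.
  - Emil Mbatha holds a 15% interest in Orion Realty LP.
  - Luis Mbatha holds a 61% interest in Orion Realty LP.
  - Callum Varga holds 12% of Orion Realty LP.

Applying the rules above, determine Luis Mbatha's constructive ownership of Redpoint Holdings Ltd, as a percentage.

74.44%

By sibling attribution (R1), Luis Mbatha is treated as also owning Emil Mbatha's interest in Quarry Ventures LLC, giving 57% + 43% = 100%.
By sibling attribution (R1), Luis Mbatha is treated as also owning Emil Mbatha's interest in Orion Realty LP, giving 61% + 15% = 76%.
By sibling attribution (R1), Luis Mbatha is treated as owning Emil Mbatha's 4% interest in Redpoint Holdings Ltd.
Chain via Quarry Ventures LLC (R2): 100% × 56% = 56% of Redpoint Holdings Ltd.
Chain via Orion Realty LP (R2): 76% × 19% = 14.44% of Redpoint Holdings Ltd.
Direct interest in Redpoint Holdings Ltd: 4%.
Aggregating (R3): 56% + 14.44% + 4% = 74.44%.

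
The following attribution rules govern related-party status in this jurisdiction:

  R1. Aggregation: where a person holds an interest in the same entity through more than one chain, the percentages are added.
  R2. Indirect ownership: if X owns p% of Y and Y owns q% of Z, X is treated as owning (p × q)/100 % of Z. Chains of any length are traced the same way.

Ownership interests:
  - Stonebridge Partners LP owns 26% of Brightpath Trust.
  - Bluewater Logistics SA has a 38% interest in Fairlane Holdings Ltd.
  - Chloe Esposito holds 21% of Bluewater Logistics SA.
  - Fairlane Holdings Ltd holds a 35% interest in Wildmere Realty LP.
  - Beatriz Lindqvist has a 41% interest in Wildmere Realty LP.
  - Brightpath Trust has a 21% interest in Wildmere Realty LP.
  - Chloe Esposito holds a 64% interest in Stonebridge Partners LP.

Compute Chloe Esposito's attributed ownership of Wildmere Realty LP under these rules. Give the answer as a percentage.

6.2874%

Chain via Stonebridge Partners LP → Brightpath Trust (R2): 64% × 26% × 21% = 3.4944% of Wildmere Realty LP.
Chain via Bluewater Logistics SA → Fairlane Holdings Ltd (R2): 21% × 38% × 35% = 2.793% of Wildmere Realty LP.
Aggregating (R1): 3.4944% + 2.793% = 6.2874%.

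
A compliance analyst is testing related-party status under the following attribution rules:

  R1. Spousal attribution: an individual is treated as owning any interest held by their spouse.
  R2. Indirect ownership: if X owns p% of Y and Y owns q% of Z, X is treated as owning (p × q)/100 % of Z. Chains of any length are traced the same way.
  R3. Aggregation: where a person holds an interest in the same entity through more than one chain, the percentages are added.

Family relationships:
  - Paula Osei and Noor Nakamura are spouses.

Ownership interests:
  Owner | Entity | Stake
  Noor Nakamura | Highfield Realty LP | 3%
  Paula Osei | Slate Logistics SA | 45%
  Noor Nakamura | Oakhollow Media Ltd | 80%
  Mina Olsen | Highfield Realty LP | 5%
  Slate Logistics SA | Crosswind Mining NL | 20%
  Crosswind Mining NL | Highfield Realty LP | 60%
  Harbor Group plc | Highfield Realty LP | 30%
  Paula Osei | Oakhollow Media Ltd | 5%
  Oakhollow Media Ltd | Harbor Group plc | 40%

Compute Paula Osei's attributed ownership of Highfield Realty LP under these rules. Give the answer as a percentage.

By spousal attribution (R1), Paula Osei is treated as also owning Noor Nakamura's interest in Oakhollow Media Ltd, giving 5% + 80% = 85%.
By spousal attribution (R1), Paula Osei is treated as owning Noor Nakamura's 3% interest in Highfield Realty LP.
Chain via Oakhollow Media Ltd → Harbor Group plc (R2): 85% × 40% × 30% = 10.2% of Highfield Realty LP.
Chain via Slate Logistics SA → Crosswind Mining NL (R2): 45% × 20% × 60% = 5.4% of Highfield Realty LP.
Direct interest in Highfield Realty LP: 3%.
Aggregating (R3): 10.2% + 5.4% + 3% = 18.6%.

18.6%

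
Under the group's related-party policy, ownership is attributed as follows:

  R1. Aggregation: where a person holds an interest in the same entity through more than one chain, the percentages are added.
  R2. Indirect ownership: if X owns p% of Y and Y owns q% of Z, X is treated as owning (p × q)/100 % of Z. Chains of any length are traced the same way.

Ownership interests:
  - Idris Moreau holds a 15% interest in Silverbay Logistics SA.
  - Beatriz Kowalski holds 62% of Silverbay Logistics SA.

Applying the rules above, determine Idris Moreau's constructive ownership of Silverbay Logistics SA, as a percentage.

Direct interest in Silverbay Logistics SA: 15%.

15%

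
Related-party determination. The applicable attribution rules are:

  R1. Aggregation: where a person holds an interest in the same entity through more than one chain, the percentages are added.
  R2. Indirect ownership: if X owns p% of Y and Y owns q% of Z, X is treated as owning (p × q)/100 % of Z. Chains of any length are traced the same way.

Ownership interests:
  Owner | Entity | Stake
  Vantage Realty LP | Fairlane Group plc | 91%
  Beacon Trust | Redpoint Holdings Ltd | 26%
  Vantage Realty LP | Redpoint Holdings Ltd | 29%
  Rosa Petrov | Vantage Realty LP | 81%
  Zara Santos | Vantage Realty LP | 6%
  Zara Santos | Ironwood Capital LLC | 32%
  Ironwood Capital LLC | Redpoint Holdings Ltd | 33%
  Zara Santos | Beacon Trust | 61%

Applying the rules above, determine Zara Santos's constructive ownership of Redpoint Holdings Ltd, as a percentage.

Chain via Beacon Trust (R2): 61% × 26% = 15.86% of Redpoint Holdings Ltd.
Chain via Vantage Realty LP (R2): 6% × 29% = 1.74% of Redpoint Holdings Ltd.
Chain via Ironwood Capital LLC (R2): 32% × 33% = 10.56% of Redpoint Holdings Ltd.
Aggregating (R1): 15.86% + 1.74% + 10.56% = 28.16%.

28.16%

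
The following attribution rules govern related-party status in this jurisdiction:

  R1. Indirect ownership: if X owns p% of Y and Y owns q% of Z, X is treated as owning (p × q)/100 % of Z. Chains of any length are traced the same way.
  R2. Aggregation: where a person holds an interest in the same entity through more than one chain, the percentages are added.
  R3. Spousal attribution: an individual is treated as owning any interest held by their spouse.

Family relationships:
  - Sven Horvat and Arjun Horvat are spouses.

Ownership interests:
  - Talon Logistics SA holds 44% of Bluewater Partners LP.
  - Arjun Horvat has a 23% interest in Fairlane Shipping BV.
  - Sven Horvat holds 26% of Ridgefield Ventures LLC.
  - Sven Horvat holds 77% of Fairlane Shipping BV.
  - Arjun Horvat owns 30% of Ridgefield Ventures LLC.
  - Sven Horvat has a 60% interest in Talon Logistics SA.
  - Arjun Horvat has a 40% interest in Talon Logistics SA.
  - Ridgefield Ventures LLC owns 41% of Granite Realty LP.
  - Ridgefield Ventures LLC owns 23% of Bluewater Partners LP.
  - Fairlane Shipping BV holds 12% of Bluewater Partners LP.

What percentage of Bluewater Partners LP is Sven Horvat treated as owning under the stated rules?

By spousal attribution (R3), Sven Horvat is treated as also owning Arjun Horvat's interest in Fairlane Shipping BV, giving 77% + 23% = 100%.
By spousal attribution (R3), Sven Horvat is treated as also owning Arjun Horvat's interest in Ridgefield Ventures LLC, giving 26% + 30% = 56%.
By spousal attribution (R3), Sven Horvat is treated as also owning Arjun Horvat's interest in Talon Logistics SA, giving 60% + 40% = 100%.
Chain via Fairlane Shipping BV (R1): 100% × 12% = 12% of Bluewater Partners LP.
Chain via Ridgefield Ventures LLC (R1): 56% × 23% = 12.88% of Bluewater Partners LP.
Chain via Talon Logistics SA (R1): 100% × 44% = 44% of Bluewater Partners LP.
Aggregating (R2): 12% + 12.88% + 44% = 68.88%.

68.88%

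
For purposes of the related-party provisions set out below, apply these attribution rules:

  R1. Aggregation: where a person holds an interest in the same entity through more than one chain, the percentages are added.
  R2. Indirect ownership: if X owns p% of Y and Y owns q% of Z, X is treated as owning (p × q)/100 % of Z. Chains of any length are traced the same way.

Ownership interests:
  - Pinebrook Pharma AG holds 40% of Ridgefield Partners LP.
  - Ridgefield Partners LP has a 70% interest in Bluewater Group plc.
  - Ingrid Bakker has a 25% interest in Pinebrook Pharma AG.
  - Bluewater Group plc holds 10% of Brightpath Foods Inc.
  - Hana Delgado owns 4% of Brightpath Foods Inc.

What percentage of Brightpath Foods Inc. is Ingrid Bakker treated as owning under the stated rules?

Chain via Pinebrook Pharma AG → Ridgefield Partners LP → Bluewater Group plc (R2): 25% × 40% × 70% × 10% = 0.7% of Brightpath Foods Inc.

0.7%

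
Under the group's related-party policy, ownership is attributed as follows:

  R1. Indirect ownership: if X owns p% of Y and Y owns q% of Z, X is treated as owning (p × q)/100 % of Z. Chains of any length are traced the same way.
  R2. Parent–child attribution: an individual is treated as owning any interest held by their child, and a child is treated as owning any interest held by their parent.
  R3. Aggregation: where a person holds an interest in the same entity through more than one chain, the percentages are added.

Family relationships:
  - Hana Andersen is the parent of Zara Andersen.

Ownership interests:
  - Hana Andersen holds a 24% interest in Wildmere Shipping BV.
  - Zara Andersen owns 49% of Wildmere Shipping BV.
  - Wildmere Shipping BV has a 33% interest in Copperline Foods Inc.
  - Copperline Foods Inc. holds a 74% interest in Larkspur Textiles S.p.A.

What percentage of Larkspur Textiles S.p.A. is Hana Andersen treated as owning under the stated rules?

By parent–child attribution (R2), Hana Andersen is treated as also owning Zara Andersen's interest in Wildmere Shipping BV, giving 24% + 49% = 73%.
Chain via Wildmere Shipping BV → Copperline Foods Inc. (R1): 73% × 33% × 74% = 17.8266% of Larkspur Textiles S.p.A.

17.8266%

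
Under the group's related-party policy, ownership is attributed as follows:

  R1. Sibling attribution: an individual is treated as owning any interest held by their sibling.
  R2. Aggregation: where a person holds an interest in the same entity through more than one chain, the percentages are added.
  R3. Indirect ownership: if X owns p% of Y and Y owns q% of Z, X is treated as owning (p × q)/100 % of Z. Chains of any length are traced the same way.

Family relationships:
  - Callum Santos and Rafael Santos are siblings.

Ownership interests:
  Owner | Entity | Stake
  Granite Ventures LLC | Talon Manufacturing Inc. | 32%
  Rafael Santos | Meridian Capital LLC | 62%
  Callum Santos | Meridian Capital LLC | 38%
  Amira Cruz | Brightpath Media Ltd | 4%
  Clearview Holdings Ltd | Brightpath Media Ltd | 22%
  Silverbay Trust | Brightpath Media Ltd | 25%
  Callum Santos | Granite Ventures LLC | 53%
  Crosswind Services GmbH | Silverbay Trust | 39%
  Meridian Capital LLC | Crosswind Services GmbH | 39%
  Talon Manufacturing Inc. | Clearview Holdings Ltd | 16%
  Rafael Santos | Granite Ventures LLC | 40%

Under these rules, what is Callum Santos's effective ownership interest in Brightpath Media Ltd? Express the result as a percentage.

4.850052%

By sibling attribution (R1), Callum Santos is treated as also owning Rafael Santos's interest in Granite Ventures LLC, giving 53% + 40% = 93%.
By sibling attribution (R1), Callum Santos is treated as also owning Rafael Santos's interest in Meridian Capital LLC, giving 38% + 62% = 100%.
Chain via Granite Ventures LLC → Talon Manufacturing Inc. → Clearview Holdings Ltd (R3): 93% × 32% × 16% × 22% = 1.047552% of Brightpath Media Ltd.
Chain via Meridian Capital LLC → Crosswind Services GmbH → Silverbay Trust (R3): 100% × 39% × 39% × 25% = 3.8025% of Brightpath Media Ltd.
Aggregating (R2): 1.047552% + 3.8025% = 4.850052%.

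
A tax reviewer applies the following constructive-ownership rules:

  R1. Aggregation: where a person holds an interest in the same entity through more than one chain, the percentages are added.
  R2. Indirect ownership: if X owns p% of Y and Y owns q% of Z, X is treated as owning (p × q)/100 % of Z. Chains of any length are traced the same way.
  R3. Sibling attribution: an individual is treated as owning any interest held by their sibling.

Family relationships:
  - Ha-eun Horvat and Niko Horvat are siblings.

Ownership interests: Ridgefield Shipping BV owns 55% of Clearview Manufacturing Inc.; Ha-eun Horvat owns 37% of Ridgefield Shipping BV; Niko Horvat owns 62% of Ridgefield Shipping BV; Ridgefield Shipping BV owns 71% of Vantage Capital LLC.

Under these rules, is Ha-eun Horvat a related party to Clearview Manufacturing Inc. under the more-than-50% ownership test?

By sibling attribution (R3), Ha-eun Horvat is treated as also owning Niko Horvat's interest in Ridgefield Shipping BV, giving 37% + 62% = 99%.
Chain via Ridgefield Shipping BV (R2): 99% × 55% = 54.45% of Clearview Manufacturing Inc.
54.45% exceeds the 50% threshold, so Ha-eun is a related party to Clearview Manufacturing Inc.

Yes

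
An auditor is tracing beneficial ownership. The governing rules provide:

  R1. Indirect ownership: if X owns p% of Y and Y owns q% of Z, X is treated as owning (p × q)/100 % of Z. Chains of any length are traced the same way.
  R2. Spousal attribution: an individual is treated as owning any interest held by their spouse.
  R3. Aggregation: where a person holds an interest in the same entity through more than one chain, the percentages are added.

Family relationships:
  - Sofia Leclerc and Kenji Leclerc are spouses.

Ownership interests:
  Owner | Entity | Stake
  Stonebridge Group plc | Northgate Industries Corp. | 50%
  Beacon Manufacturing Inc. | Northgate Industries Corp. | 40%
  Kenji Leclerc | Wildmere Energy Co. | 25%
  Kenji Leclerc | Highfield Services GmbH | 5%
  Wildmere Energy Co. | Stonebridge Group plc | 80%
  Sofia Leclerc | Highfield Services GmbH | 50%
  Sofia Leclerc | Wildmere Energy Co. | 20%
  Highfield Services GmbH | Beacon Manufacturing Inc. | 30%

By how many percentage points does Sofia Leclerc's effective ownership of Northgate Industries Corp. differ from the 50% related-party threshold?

25.4

By spousal attribution (R2), Sofia Leclerc is treated as also owning Kenji Leclerc's interest in Wildmere Energy Co, giving 20% + 25% = 45%.
By spousal attribution (R2), Sofia Leclerc is treated as also owning Kenji Leclerc's interest in Highfield Services GmbH, giving 50% + 5% = 55%.
Chain via Wildmere Energy Co. → Stonebridge Group plc (R1): 45% × 80% × 50% = 18% of Northgate Industries Corp.
Chain via Highfield Services GmbH → Beacon Manufacturing Inc. (R1): 55% × 30% × 40% = 6.6% of Northgate Industries Corp.
Aggregating (R3): 18% + 6.6% = 24.6%.
24.6% falls short of the 50% threshold by 25.4 percentage points.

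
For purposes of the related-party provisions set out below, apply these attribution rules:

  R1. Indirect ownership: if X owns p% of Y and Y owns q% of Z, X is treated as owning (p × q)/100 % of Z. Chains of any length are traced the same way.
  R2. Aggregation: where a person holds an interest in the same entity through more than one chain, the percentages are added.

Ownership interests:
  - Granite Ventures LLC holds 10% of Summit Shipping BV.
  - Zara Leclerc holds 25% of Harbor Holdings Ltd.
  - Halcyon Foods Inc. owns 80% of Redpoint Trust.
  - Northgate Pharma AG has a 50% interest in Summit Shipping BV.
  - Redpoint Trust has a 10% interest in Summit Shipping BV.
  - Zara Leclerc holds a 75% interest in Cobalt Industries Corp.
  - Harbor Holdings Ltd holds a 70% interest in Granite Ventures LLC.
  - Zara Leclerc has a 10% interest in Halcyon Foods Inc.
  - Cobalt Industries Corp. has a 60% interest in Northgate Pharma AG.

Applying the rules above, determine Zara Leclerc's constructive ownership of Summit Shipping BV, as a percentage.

Chain via Harbor Holdings Ltd → Granite Ventures LLC (R1): 25% × 70% × 10% = 1.75% of Summit Shipping BV.
Chain via Halcyon Foods Inc. → Redpoint Trust (R1): 10% × 80% × 10% = 0.8% of Summit Shipping BV.
Chain via Cobalt Industries Corp. → Northgate Pharma AG (R1): 75% × 60% × 50% = 22.5% of Summit Shipping BV.
Aggregating (R2): 1.75% + 0.8% + 22.5% = 25.05%.

25.05%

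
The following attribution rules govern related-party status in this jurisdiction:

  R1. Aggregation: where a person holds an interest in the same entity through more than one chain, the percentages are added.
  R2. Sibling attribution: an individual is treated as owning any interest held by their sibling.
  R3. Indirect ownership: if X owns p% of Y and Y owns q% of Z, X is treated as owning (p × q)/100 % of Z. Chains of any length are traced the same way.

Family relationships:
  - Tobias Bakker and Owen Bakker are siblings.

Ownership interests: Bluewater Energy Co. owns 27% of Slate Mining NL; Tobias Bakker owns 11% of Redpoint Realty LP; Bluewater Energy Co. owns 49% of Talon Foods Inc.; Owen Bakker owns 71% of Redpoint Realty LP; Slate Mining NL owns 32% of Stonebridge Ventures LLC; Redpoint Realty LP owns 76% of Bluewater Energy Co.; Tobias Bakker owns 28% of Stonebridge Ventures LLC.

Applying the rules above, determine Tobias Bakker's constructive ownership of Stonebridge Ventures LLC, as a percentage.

33.384448%

By sibling attribution (R2), Tobias Bakker is treated as also owning Owen Bakker's interest in Redpoint Realty LP, giving 11% + 71% = 82%.
Chain via Redpoint Realty LP → Bluewater Energy Co. → Slate Mining NL (R3): 82% × 76% × 27% × 32% = 5.384448% of Stonebridge Ventures LLC.
Direct interest in Stonebridge Ventures LLC: 28%.
Aggregating (R1): 5.384448% + 28% = 33.384448%.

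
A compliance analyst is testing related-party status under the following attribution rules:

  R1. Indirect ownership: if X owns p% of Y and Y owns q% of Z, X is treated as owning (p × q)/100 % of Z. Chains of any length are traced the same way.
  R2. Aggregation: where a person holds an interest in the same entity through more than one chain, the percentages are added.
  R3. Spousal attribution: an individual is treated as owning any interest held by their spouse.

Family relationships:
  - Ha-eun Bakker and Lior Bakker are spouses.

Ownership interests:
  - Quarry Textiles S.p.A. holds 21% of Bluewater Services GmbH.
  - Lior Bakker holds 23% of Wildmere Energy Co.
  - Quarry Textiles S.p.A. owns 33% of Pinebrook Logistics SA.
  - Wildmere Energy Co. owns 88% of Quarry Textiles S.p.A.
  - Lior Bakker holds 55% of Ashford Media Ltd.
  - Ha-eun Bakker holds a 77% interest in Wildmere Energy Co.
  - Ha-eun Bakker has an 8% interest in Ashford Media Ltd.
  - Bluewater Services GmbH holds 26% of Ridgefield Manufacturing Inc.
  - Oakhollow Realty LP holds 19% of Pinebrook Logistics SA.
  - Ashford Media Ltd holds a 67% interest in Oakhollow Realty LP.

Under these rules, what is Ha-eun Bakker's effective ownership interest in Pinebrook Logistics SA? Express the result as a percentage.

By spousal attribution (R3), Ha-eun Bakker is treated as also owning Lior Bakker's interest in Ashford Media Ltd, giving 8% + 55% = 63%.
By spousal attribution (R3), Ha-eun Bakker is treated as also owning Lior Bakker's interest in Wildmere Energy Co, giving 77% + 23% = 100%.
Chain via Ashford Media Ltd → Oakhollow Realty LP (R1): 63% × 67% × 19% = 8.0199% of Pinebrook Logistics SA.
Chain via Wildmere Energy Co. → Quarry Textiles S.p.A. (R1): 100% × 88% × 33% = 29.04% of Pinebrook Logistics SA.
Aggregating (R2): 8.0199% + 29.04% = 37.0599%.

37.0599%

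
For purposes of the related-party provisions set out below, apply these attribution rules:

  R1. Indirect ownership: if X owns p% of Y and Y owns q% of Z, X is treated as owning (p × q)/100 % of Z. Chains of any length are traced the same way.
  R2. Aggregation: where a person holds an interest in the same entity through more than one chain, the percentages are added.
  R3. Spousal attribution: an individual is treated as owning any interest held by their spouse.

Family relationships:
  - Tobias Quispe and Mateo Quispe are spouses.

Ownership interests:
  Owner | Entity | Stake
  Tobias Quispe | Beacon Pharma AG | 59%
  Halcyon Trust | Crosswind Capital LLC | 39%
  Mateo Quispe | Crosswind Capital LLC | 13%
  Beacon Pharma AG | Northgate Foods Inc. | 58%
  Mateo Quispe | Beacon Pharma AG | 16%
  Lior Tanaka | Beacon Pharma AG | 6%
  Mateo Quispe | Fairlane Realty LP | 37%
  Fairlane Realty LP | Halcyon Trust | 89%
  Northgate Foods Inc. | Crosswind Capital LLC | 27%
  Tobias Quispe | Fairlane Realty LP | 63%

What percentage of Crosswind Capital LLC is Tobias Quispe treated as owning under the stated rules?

59.455%

By spousal attribution (R3), Tobias Quispe is treated as also owning Mateo Quispe's interest in Fairlane Realty LP, giving 63% + 37% = 100%.
By spousal attribution (R3), Tobias Quispe is treated as also owning Mateo Quispe's interest in Beacon Pharma AG, giving 59% + 16% = 75%.
By spousal attribution (R3), Tobias Quispe is treated as owning Mateo Quispe's 13% interest in Crosswind Capital LLC.
Chain via Fairlane Realty LP → Halcyon Trust (R1): 100% × 89% × 39% = 34.71% of Crosswind Capital LLC.
Chain via Beacon Pharma AG → Northgate Foods Inc. (R1): 75% × 58% × 27% = 11.745% of Crosswind Capital LLC.
Direct interest in Crosswind Capital LLC: 13%.
Aggregating (R2): 34.71% + 11.745% + 13% = 59.455%.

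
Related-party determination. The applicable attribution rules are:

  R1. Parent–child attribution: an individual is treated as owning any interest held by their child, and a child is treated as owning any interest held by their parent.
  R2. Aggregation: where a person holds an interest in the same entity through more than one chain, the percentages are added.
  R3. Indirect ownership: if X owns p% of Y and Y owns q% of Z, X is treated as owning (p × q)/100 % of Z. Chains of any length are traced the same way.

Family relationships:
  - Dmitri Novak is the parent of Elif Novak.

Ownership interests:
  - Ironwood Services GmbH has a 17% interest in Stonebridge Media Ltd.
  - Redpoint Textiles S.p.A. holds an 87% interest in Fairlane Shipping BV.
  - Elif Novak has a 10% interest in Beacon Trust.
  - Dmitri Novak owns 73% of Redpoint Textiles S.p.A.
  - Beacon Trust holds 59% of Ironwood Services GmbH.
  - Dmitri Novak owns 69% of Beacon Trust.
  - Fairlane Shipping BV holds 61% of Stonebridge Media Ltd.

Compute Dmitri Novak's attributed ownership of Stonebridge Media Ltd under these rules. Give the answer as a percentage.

46.6648%

By parent–child attribution (R1), Dmitri Novak is treated as also owning Elif Novak's interest in Beacon Trust, giving 69% + 10% = 79%.
Chain via Redpoint Textiles S.p.A. → Fairlane Shipping BV (R3): 73% × 87% × 61% = 38.7411% of Stonebridge Media Ltd.
Chain via Beacon Trust → Ironwood Services GmbH (R3): 79% × 59% × 17% = 7.9237% of Stonebridge Media Ltd.
Aggregating (R2): 38.7411% + 7.9237% = 46.6648%.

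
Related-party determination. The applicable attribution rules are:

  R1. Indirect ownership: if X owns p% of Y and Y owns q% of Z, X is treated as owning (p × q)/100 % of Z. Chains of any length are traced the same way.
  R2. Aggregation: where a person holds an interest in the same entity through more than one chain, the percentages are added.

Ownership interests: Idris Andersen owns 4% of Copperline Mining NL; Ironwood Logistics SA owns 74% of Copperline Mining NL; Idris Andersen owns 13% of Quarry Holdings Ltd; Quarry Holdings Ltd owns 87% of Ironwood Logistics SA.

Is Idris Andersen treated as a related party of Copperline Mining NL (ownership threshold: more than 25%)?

Chain via Quarry Holdings Ltd → Ironwood Logistics SA (R1): 13% × 87% × 74% = 8.3694% of Copperline Mining NL.
Direct interest in Copperline Mining NL: 4%.
Aggregating (R2): 8.3694% + 4% = 12.3694%.
12.3694% does not exceed the 25% threshold, so Idris is not a related party to Copperline Mining NL.

No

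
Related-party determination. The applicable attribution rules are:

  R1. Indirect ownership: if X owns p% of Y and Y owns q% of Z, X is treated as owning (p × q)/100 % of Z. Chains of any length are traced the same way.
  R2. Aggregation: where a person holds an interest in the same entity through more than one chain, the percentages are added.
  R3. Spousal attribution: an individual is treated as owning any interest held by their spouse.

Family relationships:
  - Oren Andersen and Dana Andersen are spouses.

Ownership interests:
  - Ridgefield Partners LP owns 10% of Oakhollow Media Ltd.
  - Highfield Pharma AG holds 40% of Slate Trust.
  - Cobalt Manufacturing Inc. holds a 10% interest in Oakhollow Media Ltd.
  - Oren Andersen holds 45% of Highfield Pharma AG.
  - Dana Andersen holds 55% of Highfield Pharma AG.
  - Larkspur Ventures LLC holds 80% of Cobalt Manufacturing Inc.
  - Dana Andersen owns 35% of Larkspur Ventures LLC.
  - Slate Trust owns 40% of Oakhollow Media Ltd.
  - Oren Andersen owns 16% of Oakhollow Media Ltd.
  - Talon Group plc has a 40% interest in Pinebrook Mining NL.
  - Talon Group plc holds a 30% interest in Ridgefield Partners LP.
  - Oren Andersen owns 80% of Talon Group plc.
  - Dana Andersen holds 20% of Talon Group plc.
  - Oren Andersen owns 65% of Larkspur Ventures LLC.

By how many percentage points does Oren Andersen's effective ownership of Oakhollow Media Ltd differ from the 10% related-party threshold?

33

By spousal attribution (R3), Oren Andersen is treated as also owning Dana Andersen's interest in Talon Group plc, giving 80% + 20% = 100%.
By spousal attribution (R3), Oren Andersen is treated as also owning Dana Andersen's interest in Highfield Pharma AG, giving 45% + 55% = 100%.
By spousal attribution (R3), Oren Andersen is treated as also owning Dana Andersen's interest in Larkspur Ventures LLC, giving 65% + 35% = 100%.
Chain via Talon Group plc → Ridgefield Partners LP (R1): 100% × 30% × 10% = 3% of Oakhollow Media Ltd.
Chain via Highfield Pharma AG → Slate Trust (R1): 100% × 40% × 40% = 16% of Oakhollow Media Ltd.
Chain via Larkspur Ventures LLC → Cobalt Manufacturing Inc. (R1): 100% × 80% × 10% = 8% of Oakhollow Media Ltd.
Direct interest in Oakhollow Media Ltd: 16%.
Aggregating (R2): 3% + 16% + 8% + 16% = 43%.
43% exceeds the 10% threshold by 33 percentage points.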